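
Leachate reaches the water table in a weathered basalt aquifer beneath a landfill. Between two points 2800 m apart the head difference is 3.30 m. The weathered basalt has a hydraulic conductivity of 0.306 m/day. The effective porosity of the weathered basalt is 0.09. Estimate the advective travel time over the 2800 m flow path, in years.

1910

Hydraulic gradient i = Δh / L = 3.30 / 2800 = 0.001179.
Darcy flux q = K · i = 0.3060 × 0.001179 = 0.0003606 m/day.
Seepage velocity v = q / n_e = 0.0003606 / 0.09 = 0.004007 m/day.
Travel time t = L / v = 2800 / 0.004007 = 6.988e+05 days = 1913 years.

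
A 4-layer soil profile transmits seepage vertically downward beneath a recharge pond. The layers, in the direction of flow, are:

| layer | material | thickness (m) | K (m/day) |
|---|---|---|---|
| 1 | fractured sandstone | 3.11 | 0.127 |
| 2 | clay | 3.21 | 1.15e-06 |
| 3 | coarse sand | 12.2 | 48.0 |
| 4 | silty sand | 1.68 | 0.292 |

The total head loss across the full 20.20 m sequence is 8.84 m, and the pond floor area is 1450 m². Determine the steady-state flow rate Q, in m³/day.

Flow is perpendicular to layering, so the layers act in series and the equivalent K is the thickness-weighted harmonic mean.
Total thickness L = 3.11 + 3.21 + 12.2 + 1.68 = 20.20 m.
Σ(b_i/K_i) = 3.11/0.127 + 3.21/1.15e-06 + 12.2/48.0 + 1.68/0.292 = 2.791e+06 d.
K_eq = L / Σ(b_i/K_i) = 20.20 / 2.791e+06 = 7.237e-06 m/day.
Q = K_eq · A · (Δh/L) = 7.237e-06 × 1450 × (8.84/20.20) = 0.004592 m³/day.

0.00459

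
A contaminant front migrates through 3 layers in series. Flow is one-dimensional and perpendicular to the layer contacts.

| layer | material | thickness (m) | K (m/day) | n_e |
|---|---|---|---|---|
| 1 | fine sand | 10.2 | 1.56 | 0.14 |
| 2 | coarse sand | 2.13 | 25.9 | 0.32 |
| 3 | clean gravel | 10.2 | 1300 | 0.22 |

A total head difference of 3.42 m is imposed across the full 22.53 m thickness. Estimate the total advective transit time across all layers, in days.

With flow normal to the layers, continuity requires the same specific discharge q through every layer.
Σ(b_i/K_i) = 10.2/1.56 + 2.13/25.9 + 10.2/1300 = 6.629 d.
q = Δh / Σ(b_i/K_i) = 3.42 / 6.629 = 0.5160 m/day.
In each layer the seepage velocity is v_i = q/n_i, so the layer transit time is t_i = b_i·n_i / q:
  layer 1 (fine sand): t_1 = 10.2 × 0.14 / 0.5160 = 2.768 d
  layer 2 (coarse sand): t_2 = 2.13 × 0.32 / 0.5160 = 1.321 d
  layer 3 (clean gravel): t_3 = 10.2 × 0.22 / 0.5160 = 4.349 d
Total t = Σ t_i = 8.438 days.

8.44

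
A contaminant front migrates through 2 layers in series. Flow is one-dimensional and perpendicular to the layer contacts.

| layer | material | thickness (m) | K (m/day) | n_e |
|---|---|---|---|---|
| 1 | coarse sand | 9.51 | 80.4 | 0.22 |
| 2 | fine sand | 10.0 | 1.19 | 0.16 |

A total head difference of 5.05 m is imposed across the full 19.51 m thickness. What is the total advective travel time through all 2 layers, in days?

6.23

With flow normal to the layers, continuity requires the same specific discharge q through every layer.
Σ(b_i/K_i) = 9.51/80.4 + 10.0/1.19 = 8.522 d.
q = Δh / Σ(b_i/K_i) = 5.05 / 8.522 = 0.5926 m/day.
In each layer the seepage velocity is v_i = q/n_i, so the layer transit time is t_i = b_i·n_i / q:
  layer 1 (coarse sand): t_1 = 9.51 × 0.22 / 0.5926 = 3.530 d
  layer 2 (fine sand): t_2 = 10.0 × 0.16 / 0.5926 = 2.700 d
Total t = Σ t_i = 6.230 days.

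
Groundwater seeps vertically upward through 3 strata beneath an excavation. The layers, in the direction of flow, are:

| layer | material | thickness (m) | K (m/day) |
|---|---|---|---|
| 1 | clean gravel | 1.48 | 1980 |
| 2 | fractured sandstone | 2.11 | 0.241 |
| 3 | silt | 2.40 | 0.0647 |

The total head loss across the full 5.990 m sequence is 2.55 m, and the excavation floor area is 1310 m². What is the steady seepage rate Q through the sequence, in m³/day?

Flow is perpendicular to layering, so the layers act in series and the equivalent K is the thickness-weighted harmonic mean.
Total thickness L = 1.48 + 2.11 + 2.40 = 5.990 m.
Σ(b_i/K_i) = 1.48/1980 + 2.11/0.241 + 2.40/0.0647 = 45.85 d.
K_eq = L / Σ(b_i/K_i) = 5.990 / 45.85 = 0.1306 m/day.
Q = K_eq · A · (Δh/L) = 0.1306 × 1310 × (2.55/5.990) = 72.86 m³/day.

72.9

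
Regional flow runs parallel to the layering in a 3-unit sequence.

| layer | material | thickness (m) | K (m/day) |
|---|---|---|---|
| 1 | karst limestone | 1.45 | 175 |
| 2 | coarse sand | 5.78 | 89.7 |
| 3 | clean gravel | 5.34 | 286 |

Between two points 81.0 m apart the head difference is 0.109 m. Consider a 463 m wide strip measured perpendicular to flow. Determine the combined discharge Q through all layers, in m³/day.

Flow is parallel to layering, so each bed carries its own Darcy discharge and the transmissivities add.
Σ(K_i·b_i) = 175×1.45 + 89.7×5.78 + 286×5.34 = 2299 m²/day.
Hydraulic gradient i = Δh / L = 0.109 / 81.0 = 0.001346.
Q = Σ(K_i·b_i) · W · i = 2299 × 463 × 0.001346 = 1433 m³/day.

1430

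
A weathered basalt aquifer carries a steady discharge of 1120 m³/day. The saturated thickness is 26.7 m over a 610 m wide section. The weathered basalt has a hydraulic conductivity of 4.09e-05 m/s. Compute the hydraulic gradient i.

Convert K: 4.09e-05 m/s × 86400 = 3.534 m/day.
Cross-sectional area A = 610 × 26.7 = 16287 m².
From Q = K·A·i, i = Q / (K·A) = 1120 / (3.534 × 16287) = 0.01946.

0.0195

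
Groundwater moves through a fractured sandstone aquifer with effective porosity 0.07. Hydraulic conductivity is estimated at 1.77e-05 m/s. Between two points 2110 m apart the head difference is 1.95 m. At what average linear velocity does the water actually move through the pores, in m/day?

Convert K: 1.77e-05 m/s × 86400 = 1.529 m/day.
Hydraulic gradient i = Δh / L = 1.95 / 2110 = 0.0009242.
Darcy flux q = K · i = 1.529 × 0.0009242 = 0.001413 m/day.
Seepage velocity v = q / n_e = 0.001413 / 0.07 = 0.02019 m/day.

0.0202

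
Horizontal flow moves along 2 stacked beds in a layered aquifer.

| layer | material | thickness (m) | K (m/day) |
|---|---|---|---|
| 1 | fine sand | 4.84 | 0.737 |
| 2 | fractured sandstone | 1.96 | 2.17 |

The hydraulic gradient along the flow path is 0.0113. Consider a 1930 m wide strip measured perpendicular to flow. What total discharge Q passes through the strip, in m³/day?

171

Flow is parallel to layering, so each bed carries its own Darcy discharge and the transmissivities add.
Σ(K_i·b_i) = 0.737×4.84 + 2.17×1.96 = 7.820 m²/day.
Hydraulic gradient i = 0.0113.
Q = Σ(K_i·b_i) · W · i = 7.820 × 1930 × 0.01130 = 170.6 m³/day.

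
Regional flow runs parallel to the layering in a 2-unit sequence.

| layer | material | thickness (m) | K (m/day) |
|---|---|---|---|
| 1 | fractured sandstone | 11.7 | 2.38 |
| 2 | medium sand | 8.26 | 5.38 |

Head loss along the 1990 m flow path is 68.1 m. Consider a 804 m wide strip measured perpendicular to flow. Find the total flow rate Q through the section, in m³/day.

Flow is parallel to layering, so each bed carries its own Darcy discharge and the transmissivities add.
Σ(K_i·b_i) = 2.38×11.7 + 5.38×8.26 = 72.28 m²/day.
Hydraulic gradient i = Δh / L = 68.1 / 1990 = 0.03422.
Q = Σ(K_i·b_i) · W · i = 72.28 × 804 × 0.03422 = 1989 m³/day.

1990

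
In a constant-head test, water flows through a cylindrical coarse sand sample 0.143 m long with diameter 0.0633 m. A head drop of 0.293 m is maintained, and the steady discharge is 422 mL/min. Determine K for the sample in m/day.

94.2

Cross-sectional area A = π·(d/2)² = π × (0.0633/2)² = 0.003147 m².
Convert discharge: 422 mL/min = 7.033e-06 m³/s.
Darcy's law rearranged: K = Q·L / (A·Δh) = 7.033e-06 × 0.143 / (0.003147 × 0.293) = 0.001091 m/s = 94.24 m/day.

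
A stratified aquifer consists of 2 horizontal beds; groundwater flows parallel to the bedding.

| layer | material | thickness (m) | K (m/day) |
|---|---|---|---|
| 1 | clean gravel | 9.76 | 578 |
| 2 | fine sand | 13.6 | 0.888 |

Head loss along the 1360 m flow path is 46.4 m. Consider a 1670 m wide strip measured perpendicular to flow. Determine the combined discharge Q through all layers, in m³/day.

Flow is parallel to layering, so each bed carries its own Darcy discharge and the transmissivities add.
Σ(K_i·b_i) = 578×9.76 + 0.888×13.6 = 5653 m²/day.
Hydraulic gradient i = Δh / L = 46.4 / 1360 = 0.03412.
Q = Σ(K_i·b_i) · W · i = 5653 × 1670 × 0.03412 = 3.221e+05 m³/day.

322000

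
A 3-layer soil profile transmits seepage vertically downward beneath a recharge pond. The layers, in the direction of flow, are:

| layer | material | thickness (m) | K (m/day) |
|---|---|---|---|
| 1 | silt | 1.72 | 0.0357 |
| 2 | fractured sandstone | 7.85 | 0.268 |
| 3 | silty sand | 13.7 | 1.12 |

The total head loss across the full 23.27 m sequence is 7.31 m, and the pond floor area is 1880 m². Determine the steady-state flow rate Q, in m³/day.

Flow is perpendicular to layering, so the layers act in series and the equivalent K is the thickness-weighted harmonic mean.
Total thickness L = 1.72 + 7.85 + 13.7 = 23.27 m.
Σ(b_i/K_i) = 1.72/0.0357 + 7.85/0.268 + 13.7/1.12 = 89.70 d.
K_eq = L / Σ(b_i/K_i) = 23.27 / 89.70 = 0.2594 m/day.
Q = K_eq · A · (Δh/L) = 0.2594 × 1880 × (7.31/23.27) = 153.2 m³/day.

153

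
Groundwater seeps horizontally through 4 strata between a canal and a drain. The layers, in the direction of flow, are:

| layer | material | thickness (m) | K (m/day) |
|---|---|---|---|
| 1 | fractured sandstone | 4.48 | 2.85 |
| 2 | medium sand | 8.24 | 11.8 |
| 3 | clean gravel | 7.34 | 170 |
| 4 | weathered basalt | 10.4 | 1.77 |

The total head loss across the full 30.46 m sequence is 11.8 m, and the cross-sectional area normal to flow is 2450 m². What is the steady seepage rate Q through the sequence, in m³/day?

3530

Flow is perpendicular to layering, so the layers act in series and the equivalent K is the thickness-weighted harmonic mean.
Total thickness L = 4.48 + 8.24 + 7.34 + 10.4 = 30.46 m.
Σ(b_i/K_i) = 4.48/2.85 + 8.24/11.8 + 7.34/170 + 10.4/1.77 = 8.189 d.
K_eq = L / Σ(b_i/K_i) = 30.46 / 8.189 = 3.720 m/day.
Q = K_eq · A · (Δh/L) = 3.720 × 2450 × (11.8/30.46) = 3530 m³/day.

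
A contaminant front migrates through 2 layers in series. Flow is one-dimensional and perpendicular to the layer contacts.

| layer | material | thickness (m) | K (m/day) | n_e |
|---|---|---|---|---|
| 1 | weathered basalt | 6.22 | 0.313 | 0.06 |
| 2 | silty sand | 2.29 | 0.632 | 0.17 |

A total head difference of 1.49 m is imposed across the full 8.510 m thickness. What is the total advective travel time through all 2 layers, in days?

12.0

With flow normal to the layers, continuity requires the same specific discharge q through every layer.
Σ(b_i/K_i) = 6.22/0.313 + 2.29/0.632 = 23.50 d.
q = Δh / Σ(b_i/K_i) = 1.49 / 23.50 = 0.06342 m/day.
In each layer the seepage velocity is v_i = q/n_i, so the layer transit time is t_i = b_i·n_i / q:
  layer 1 (weathered basalt): t_1 = 6.22 × 0.06 / 0.06342 = 5.885 d
  layer 2 (silty sand): t_2 = 2.29 × 0.17 / 0.06342 = 6.139 d
Total t = Σ t_i = 12.02 days.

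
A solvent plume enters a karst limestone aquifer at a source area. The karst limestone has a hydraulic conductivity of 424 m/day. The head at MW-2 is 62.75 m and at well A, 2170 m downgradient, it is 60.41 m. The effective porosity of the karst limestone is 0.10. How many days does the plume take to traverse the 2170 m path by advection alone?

Hydraulic gradient i = (62.75 − 60.41) / 2170 = 2.34 / 2170 = 0.001078.
Darcy flux q = K · i = 424.0 × 0.001078 = 0.4572 m/day.
Seepage velocity v = q / n_e = 0.4572 / 0.10 = 4.572 m/day.
Travel time t = L / v = 2170 / 4.572 = 474.6 days.

475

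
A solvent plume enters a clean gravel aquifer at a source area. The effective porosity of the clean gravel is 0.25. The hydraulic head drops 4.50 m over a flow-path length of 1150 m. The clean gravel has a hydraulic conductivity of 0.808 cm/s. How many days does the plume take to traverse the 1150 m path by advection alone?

105

Convert K: 0.808 cm/s × 864 = 698.1 m/day.
Hydraulic gradient i = Δh / L = 4.50 / 1150 = 0.003913.
Darcy flux q = K · i = 698.1 × 0.003913 = 2.732 m/day.
Seepage velocity v = q / n_e = 2.732 / 0.25 = 10.93 m/day.
Travel time t = L / v = 1150 / 10.93 = 105.2 days.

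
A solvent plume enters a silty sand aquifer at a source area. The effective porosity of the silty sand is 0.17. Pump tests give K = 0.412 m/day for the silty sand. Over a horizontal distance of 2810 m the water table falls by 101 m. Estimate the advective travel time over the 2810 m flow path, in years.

Hydraulic gradient i = Δh / L = 101 / 2810 = 0.03594.
Darcy flux q = K · i = 0.4120 × 0.03594 = 0.01481 m/day.
Seepage velocity v = q / n_e = 0.01481 / 0.17 = 0.08711 m/day.
Travel time t = L / v = 2810 / 0.08711 = 32258 days = 88.32 years.

88.3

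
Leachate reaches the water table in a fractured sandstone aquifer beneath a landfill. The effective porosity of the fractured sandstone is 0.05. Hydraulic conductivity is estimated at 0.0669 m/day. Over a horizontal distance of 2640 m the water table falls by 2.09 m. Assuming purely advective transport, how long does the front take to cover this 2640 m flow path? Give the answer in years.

Hydraulic gradient i = Δh / L = 2.09 / 2640 = 0.0007917.
Darcy flux q = K · i = 0.06690 × 0.0007917 = 5.296e-05 m/day.
Seepage velocity v = q / n_e = 5.296e-05 / 0.05 = 0.001059 m/day.
Travel time t = L / v = 2640 / 0.001059 = 2.492e+06 days = 6824 years.

6820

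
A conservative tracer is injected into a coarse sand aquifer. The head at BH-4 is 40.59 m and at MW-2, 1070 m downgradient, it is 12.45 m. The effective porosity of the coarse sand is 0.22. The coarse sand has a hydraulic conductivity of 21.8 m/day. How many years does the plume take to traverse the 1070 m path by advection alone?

Hydraulic gradient i = (40.59 − 12.45) / 1070 = 28.14 / 1070 = 0.02630.
Darcy flux q = K · i = 21.80 × 0.02630 = 0.5733 m/day.
Seepage velocity v = q / n_e = 0.5733 / 0.22 = 2.606 m/day.
Travel time t = L / v = 1070 / 2.606 = 410.6 days = 1.124 years.

1.12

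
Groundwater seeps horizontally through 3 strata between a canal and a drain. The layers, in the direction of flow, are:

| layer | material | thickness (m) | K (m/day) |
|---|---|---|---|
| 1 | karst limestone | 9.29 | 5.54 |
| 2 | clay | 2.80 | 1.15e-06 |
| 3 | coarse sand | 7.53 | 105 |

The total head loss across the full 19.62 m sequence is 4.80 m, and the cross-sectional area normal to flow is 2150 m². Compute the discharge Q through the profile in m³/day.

0.00424

Flow is perpendicular to layering, so the layers act in series and the equivalent K is the thickness-weighted harmonic mean.
Total thickness L = 9.29 + 2.80 + 7.53 = 19.62 m.
Σ(b_i/K_i) = 9.29/5.54 + 2.80/1.15e-06 + 7.53/105 = 2.435e+06 d.
K_eq = L / Σ(b_i/K_i) = 19.62 / 2.435e+06 = 8.058e-06 m/day.
Q = K_eq · A · (Δh/L) = 8.058e-06 × 2150 × (4.80/19.62) = 0.004239 m³/day.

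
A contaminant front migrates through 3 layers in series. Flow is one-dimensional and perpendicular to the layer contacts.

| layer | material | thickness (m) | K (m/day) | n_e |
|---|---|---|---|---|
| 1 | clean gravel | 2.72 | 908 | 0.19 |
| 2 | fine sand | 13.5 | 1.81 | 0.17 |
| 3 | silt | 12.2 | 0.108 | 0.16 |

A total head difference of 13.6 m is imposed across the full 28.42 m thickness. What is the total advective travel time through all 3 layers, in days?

With flow normal to the layers, continuity requires the same specific discharge q through every layer.
Σ(b_i/K_i) = 2.72/908 + 13.5/1.81 + 12.2/0.108 = 120.4 d.
q = Δh / Σ(b_i/K_i) = 13.6 / 120.4 = 0.1129 m/day.
In each layer the seepage velocity is v_i = q/n_i, so the layer transit time is t_i = b_i·n_i / q:
  layer 1 (clean gravel): t_1 = 2.72 × 0.19 / 0.1129 = 4.576 d
  layer 2 (fine sand): t_2 = 13.5 × 0.17 / 0.1129 = 20.32 d
  layer 3 (silt): t_3 = 12.2 × 0.16 / 0.1129 = 17.28 d
Total t = Σ t_i = 42.18 days.

42.2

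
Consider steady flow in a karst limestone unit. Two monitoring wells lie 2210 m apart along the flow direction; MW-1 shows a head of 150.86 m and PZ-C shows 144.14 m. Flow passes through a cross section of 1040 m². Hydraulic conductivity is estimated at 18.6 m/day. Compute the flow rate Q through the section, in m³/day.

58.8

Hydraulic gradient i = (150.86 − 144.14) / 2210 = 6.72 / 2210 = 0.003041.
Darcy's law: Q = K · A · i = 18.60 × 1040 × 0.003041 = 58.82 m³/day.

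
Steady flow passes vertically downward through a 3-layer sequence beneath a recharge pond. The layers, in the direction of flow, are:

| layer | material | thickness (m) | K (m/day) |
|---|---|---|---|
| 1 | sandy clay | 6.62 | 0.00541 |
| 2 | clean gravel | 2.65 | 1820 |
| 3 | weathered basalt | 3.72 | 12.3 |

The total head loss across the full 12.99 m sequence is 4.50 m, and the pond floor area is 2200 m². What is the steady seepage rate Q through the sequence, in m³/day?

8.09

Flow is perpendicular to layering, so the layers act in series and the equivalent K is the thickness-weighted harmonic mean.
Total thickness L = 6.62 + 2.65 + 3.72 = 12.99 m.
Σ(b_i/K_i) = 6.62/0.00541 + 2.65/1820 + 3.72/12.3 = 1224 d.
K_eq = L / Σ(b_i/K_i) = 12.99 / 1224 = 0.01061 m/day.
Q = K_eq · A · (Δh/L) = 0.01061 × 2200 × (4.50/12.99) = 8.088 m³/day.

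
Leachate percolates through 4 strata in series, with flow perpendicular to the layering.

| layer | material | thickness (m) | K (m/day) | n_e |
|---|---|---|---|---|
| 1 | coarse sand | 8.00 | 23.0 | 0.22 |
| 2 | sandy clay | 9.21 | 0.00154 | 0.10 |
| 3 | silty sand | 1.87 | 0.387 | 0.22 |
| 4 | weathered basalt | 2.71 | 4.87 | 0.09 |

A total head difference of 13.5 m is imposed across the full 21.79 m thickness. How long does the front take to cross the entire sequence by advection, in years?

With flow normal to the layers, continuity requires the same specific discharge q through every layer.
Σ(b_i/K_i) = 8.00/23.0 + 9.21/0.00154 + 1.87/0.387 + 2.71/4.87 = 5986 d.
q = Δh / Σ(b_i/K_i) = 13.5 / 5986 = 0.002255 m/day.
In each layer the seepage velocity is v_i = q/n_i, so the layer transit time is t_i = b_i·n_i / q:
  layer 1 (coarse sand): t_1 = 8.00 × 0.22 / 0.002255 = 780.4 d
  layer 2 (sandy clay): t_2 = 9.21 × 0.10 / 0.002255 = 408.4 d
  layer 3 (silty sand): t_3 = 1.87 × 0.22 / 0.002255 = 182.4 d
  layer 4 (weathered basalt): t_4 = 2.71 × 0.09 / 0.002255 = 108.2 d
Total t = Σ t_i = 1479 days = 4.050 years.

4.05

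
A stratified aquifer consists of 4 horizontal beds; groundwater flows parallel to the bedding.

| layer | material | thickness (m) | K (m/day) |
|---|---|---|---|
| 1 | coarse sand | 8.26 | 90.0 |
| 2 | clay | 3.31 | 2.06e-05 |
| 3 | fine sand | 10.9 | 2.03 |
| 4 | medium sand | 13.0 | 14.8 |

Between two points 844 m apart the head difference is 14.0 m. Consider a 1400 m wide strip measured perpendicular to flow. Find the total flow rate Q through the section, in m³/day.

Flow is parallel to layering, so each bed carries its own Darcy discharge and the transmissivities add.
Σ(K_i·b_i) = 90.0×8.26 + 2.06e-05×3.31 + 2.03×10.9 + 14.8×13.0 = 957.9 m²/day.
Hydraulic gradient i = Δh / L = 14.0 / 844 = 0.01659.
Q = Σ(K_i·b_i) · W · i = 957.9 × 1400 × 0.01659 = 22246 m³/day.

22200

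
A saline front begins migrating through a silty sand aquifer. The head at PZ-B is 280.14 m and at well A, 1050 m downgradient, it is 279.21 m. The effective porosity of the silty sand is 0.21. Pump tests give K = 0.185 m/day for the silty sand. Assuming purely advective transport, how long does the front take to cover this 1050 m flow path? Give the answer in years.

Hydraulic gradient i = (280.14 − 279.21) / 1050 = 0.93 / 1050 = 0.0008857.
Darcy flux q = K · i = 0.1850 × 0.0008857 = 0.0001639 m/day.
Seepage velocity v = q / n_e = 0.0001639 / 0.21 = 0.0007803 m/day.
Travel time t = L / v = 1050 / 0.0007803 = 1.346e+06 days = 3684 years.

3680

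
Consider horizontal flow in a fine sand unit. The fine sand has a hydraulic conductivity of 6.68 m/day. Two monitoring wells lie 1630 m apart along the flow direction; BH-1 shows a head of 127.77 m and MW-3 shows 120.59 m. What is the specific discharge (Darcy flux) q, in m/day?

Hydraulic gradient i = (127.77 − 120.59) / 1630 = 7.18 / 1630 = 0.004405.
Specific discharge q = K · i = 6.680 × 0.004405 = 0.02942 m/day.

0.0294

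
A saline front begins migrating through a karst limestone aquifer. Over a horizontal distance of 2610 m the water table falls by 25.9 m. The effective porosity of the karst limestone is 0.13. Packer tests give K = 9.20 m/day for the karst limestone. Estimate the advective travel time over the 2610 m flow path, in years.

Hydraulic gradient i = Δh / L = 25.9 / 2610 = 0.009923.
Darcy flux q = K · i = 9.200 × 0.009923 = 0.09130 m/day.
Seepage velocity v = q / n_e = 0.09130 / 0.13 = 0.7023 m/day.
Travel time t = L / v = 2610 / 0.7023 = 3717 days = 10.18 years.

10.2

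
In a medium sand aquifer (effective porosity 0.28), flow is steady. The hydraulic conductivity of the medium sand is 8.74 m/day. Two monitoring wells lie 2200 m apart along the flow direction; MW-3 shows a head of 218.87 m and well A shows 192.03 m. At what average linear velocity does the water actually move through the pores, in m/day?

0.381

Hydraulic gradient i = (218.87 − 192.03) / 2200 = 26.84 / 2200 = 0.01220.
Darcy flux q = K · i = 8.740 × 0.01220 = 0.1066 m/day.
Seepage velocity v = q / n_e = 0.1066 / 0.28 = 0.3808 m/day.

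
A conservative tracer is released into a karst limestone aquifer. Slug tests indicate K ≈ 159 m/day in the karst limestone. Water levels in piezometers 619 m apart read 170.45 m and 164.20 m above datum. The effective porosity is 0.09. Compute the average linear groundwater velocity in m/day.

17.8

Hydraulic gradient i = (170.45 − 164.20) / 619 = 6.25 / 619 = 0.01010.
Darcy flux q = K · i = 159.0 × 0.01010 = 1.605 m/day.
Seepage velocity v = q / n_e = 1.605 / 0.09 = 17.84 m/day.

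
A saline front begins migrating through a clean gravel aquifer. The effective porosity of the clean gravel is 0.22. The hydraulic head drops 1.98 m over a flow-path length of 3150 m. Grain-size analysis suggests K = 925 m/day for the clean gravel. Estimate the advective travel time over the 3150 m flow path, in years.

3.26

Hydraulic gradient i = Δh / L = 1.98 / 3150 = 0.0006286.
Darcy flux q = K · i = 925.0 × 0.0006286 = 0.5814 m/day.
Seepage velocity v = q / n_e = 0.5814 / 0.22 = 2.643 m/day.
Travel time t = L / v = 3150 / 2.643 = 1192 days = 3.263 years.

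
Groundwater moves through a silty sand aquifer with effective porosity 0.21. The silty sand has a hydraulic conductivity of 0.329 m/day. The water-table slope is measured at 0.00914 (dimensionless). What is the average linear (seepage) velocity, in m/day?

Hydraulic gradient i = 0.00914.
Darcy flux q = K · i = 0.3290 × 0.009140 = 0.003007 m/day.
Seepage velocity v = q / n_e = 0.003007 / 0.21 = 0.01432 m/day.

0.0143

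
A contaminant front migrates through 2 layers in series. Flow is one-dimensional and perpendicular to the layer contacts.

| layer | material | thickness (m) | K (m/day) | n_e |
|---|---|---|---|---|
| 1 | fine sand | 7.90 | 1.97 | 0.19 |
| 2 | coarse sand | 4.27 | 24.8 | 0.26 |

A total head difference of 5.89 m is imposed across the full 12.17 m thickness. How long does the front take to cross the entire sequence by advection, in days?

1.85

With flow normal to the layers, continuity requires the same specific discharge q through every layer.
Σ(b_i/K_i) = 7.90/1.97 + 4.27/24.8 = 4.182 d.
q = Δh / Σ(b_i/K_i) = 5.89 / 4.182 = 1.408 m/day.
In each layer the seepage velocity is v_i = q/n_i, so the layer transit time is t_i = b_i·n_i / q:
  layer 1 (fine sand): t_1 = 7.90 × 0.19 / 1.408 = 1.066 d
  layer 2 (coarse sand): t_2 = 4.27 × 0.26 / 1.408 = 0.7883 d
Total t = Σ t_i = 1.854 days.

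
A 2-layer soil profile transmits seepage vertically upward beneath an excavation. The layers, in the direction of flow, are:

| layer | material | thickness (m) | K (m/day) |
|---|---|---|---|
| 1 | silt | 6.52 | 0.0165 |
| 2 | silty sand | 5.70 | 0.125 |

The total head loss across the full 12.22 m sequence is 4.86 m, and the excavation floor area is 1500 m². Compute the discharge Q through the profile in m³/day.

16.5

Flow is perpendicular to layering, so the layers act in series and the equivalent K is the thickness-weighted harmonic mean.
Total thickness L = 6.52 + 5.70 = 12.22 m.
Σ(b_i/K_i) = 6.52/0.0165 + 5.70/0.125 = 440.8 d.
K_eq = L / Σ(b_i/K_i) = 12.22 / 440.8 = 0.02773 m/day.
Q = K_eq · A · (Δh/L) = 0.02773 × 1500 × (4.86/12.22) = 16.54 m³/day.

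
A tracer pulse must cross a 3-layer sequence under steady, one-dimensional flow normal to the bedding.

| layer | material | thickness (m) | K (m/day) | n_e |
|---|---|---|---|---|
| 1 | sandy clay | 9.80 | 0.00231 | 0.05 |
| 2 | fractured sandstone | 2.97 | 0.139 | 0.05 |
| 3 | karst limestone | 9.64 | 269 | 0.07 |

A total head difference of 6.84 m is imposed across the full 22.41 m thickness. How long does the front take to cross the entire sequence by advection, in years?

2.24

With flow normal to the layers, continuity requires the same specific discharge q through every layer.
Σ(b_i/K_i) = 9.80/0.00231 + 2.97/0.139 + 9.64/269 = 4264 d.
q = Δh / Σ(b_i/K_i) = 6.84 / 4264 = 0.001604 m/day.
In each layer the seepage velocity is v_i = q/n_i, so the layer transit time is t_i = b_i·n_i / q:
  layer 1 (sandy clay): t_1 = 9.80 × 0.05 / 0.001604 = 305.4 d
  layer 2 (fractured sandstone): t_2 = 2.97 × 0.05 / 0.001604 = 92.57 d
  layer 3 (karst limestone): t_3 = 9.64 × 0.07 / 0.001604 = 420.6 d
Total t = Σ t_i = 818.7 days = 2.241 years.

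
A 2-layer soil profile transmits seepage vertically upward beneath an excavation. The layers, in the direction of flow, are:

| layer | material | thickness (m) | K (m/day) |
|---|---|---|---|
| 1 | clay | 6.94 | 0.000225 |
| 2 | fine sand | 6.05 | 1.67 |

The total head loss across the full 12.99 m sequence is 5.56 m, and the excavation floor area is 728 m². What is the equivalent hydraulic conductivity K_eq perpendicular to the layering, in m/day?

0.000421

Flow is perpendicular to layering, so the layers act in series and the equivalent K is the thickness-weighted harmonic mean.
Total thickness L = 6.94 + 6.05 = 12.99 m.
Σ(b_i/K_i) = 6.94/0.000225 + 6.05/1.67 = 30848 d.
K_eq = L / Σ(b_i/K_i) = 12.99 / 30848 = 0.0004211 m/day.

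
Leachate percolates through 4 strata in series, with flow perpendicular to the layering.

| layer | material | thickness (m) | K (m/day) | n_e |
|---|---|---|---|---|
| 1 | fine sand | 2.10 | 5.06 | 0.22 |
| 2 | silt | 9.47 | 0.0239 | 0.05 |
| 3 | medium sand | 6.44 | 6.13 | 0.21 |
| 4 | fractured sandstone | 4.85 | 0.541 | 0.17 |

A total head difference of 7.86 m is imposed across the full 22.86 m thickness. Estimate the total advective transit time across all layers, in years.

0.441

With flow normal to the layers, continuity requires the same specific discharge q through every layer.
Σ(b_i/K_i) = 2.10/5.06 + 9.47/0.0239 + 6.44/6.13 + 4.85/0.541 = 406.7 d.
q = Δh / Σ(b_i/K_i) = 7.86 / 406.7 = 0.01933 m/day.
In each layer the seepage velocity is v_i = q/n_i, so the layer transit time is t_i = b_i·n_i / q:
  layer 1 (fine sand): t_1 = 2.10 × 0.22 / 0.01933 = 23.90 d
  layer 2 (silt): t_2 = 9.47 × 0.05 / 0.01933 = 24.50 d
  layer 3 (medium sand): t_3 = 6.44 × 0.21 / 0.01933 = 69.97 d
  layer 4 (fractured sandstone): t_4 = 4.85 × 0.17 / 0.01933 = 42.66 d
Total t = Σ t_i = 161.0 days = 0.4409 years.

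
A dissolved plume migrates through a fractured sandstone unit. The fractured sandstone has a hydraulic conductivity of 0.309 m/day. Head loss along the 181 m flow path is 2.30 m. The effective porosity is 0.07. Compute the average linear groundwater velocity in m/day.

0.0561

Hydraulic gradient i = Δh / L = 2.30 / 181 = 0.01271.
Darcy flux q = K · i = 0.3090 × 0.01271 = 0.003927 m/day.
Seepage velocity v = q / n_e = 0.003927 / 0.07 = 0.05609 m/day.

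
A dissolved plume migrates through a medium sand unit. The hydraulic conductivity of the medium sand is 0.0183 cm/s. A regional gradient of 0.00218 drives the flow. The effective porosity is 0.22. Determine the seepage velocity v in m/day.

Convert K: 0.0183 cm/s × 864 = 15.81 m/day.
Hydraulic gradient i = 0.00218.
Darcy flux q = K · i = 15.81 × 0.002180 = 0.03447 m/day.
Seepage velocity v = q / n_e = 0.03447 / 0.22 = 0.1567 m/day.

0.157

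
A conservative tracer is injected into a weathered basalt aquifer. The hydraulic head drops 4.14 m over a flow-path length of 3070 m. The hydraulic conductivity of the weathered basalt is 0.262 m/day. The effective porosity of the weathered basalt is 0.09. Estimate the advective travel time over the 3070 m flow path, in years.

Hydraulic gradient i = Δh / L = 4.14 / 3070 = 0.001349.
Darcy flux q = K · i = 0.2620 × 0.001349 = 0.0003533 m/day.
Seepage velocity v = q / n_e = 0.0003533 / 0.09 = 0.003926 m/day.
Travel time t = L / v = 3070 / 0.003926 = 7.820e+05 days = 2141 years.

2140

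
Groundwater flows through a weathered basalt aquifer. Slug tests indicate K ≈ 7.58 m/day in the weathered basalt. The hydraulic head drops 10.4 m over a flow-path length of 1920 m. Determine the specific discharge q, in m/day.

0.0411

Hydraulic gradient i = Δh / L = 10.4 / 1920 = 0.005417.
Specific discharge q = K · i = 7.580 × 0.005417 = 0.04106 m/day.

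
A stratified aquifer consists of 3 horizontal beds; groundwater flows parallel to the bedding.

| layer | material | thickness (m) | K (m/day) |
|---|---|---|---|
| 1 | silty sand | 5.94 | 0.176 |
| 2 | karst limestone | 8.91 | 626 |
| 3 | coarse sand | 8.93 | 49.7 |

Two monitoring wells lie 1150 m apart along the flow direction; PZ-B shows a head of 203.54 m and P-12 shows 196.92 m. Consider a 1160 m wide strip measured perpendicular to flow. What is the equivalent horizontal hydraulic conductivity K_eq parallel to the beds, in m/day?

Flow is parallel to layering, so each bed carries its own Darcy discharge and the transmissivities add.
Σ(K_i·b_i) = 0.176×5.94 + 626×8.91 + 49.7×8.93 = 6023 m²/day.
Total thickness b = 23.78 m, so K_eq = Σ(K_i·b_i)/b = 253.3 m/day.

253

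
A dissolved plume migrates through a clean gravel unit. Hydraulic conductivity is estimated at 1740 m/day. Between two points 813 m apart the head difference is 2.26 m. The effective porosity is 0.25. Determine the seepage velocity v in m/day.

19.3

Hydraulic gradient i = Δh / L = 2.26 / 813 = 0.002780.
Darcy flux q = K · i = 1740 × 0.002780 = 4.837 m/day.
Seepage velocity v = q / n_e = 4.837 / 0.25 = 19.35 m/day.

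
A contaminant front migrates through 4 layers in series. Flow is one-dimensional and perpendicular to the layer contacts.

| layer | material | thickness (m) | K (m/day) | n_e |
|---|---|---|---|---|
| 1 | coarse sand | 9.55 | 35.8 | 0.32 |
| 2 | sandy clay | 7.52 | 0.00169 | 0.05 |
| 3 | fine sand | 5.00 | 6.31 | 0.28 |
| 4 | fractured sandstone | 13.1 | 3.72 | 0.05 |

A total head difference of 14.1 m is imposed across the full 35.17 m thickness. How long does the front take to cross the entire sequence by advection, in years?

With flow normal to the layers, continuity requires the same specific discharge q through every layer.
Σ(b_i/K_i) = 9.55/35.8 + 7.52/0.00169 + 5.00/6.31 + 13.1/3.72 = 4454 d.
q = Δh / Σ(b_i/K_i) = 14.1 / 4454 = 0.003165 m/day.
In each layer the seepage velocity is v_i = q/n_i, so the layer transit time is t_i = b_i·n_i / q:
  layer 1 (coarse sand): t_1 = 9.55 × 0.32 / 0.003165 = 965.4 d
  layer 2 (sandy clay): t_2 = 7.52 × 0.05 / 0.003165 = 118.8 d
  layer 3 (fine sand): t_3 = 5.00 × 0.28 / 0.003165 = 442.3 d
  layer 4 (fractured sandstone): t_4 = 13.1 × 0.05 / 0.003165 = 206.9 d
Total t = Σ t_i = 1733 days = 4.746 years.

4.75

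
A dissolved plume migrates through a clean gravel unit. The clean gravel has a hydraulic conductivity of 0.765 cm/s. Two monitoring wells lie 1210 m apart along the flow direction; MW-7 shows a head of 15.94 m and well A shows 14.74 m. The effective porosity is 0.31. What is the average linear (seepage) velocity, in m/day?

2.11

Convert K: 0.765 cm/s × 864 = 661.0 m/day.
Hydraulic gradient i = (15.94 − 14.74) / 1210 = 1.2 / 1210 = 0.0009917.
Darcy flux q = K · i = 661.0 × 0.0009917 = 0.6555 m/day.
Seepage velocity v = q / n_e = 0.6555 / 0.31 = 2.115 m/day.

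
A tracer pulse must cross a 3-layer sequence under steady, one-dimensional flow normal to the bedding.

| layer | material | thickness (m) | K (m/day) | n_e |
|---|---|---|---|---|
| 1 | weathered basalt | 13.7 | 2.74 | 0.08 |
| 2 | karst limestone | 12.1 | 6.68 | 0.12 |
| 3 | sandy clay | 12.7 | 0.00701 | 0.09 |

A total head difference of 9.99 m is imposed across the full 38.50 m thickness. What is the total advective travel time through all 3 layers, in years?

With flow normal to the layers, continuity requires the same specific discharge q through every layer.
Σ(b_i/K_i) = 13.7/2.74 + 12.1/6.68 + 12.7/0.00701 = 1819 d.
q = Δh / Σ(b_i/K_i) = 9.99 / 1819 = 0.005494 m/day.
In each layer the seepage velocity is v_i = q/n_i, so the layer transit time is t_i = b_i·n_i / q:
  layer 1 (weathered basalt): t_1 = 13.7 × 0.08 / 0.005494 = 199.5 d
  layer 2 (karst limestone): t_2 = 12.1 × 0.12 / 0.005494 = 264.3 d
  layer 3 (sandy clay): t_3 = 12.7 × 0.09 / 0.005494 = 208.1 d
Total t = Σ t_i = 671.9 days = 1.840 years.

1.84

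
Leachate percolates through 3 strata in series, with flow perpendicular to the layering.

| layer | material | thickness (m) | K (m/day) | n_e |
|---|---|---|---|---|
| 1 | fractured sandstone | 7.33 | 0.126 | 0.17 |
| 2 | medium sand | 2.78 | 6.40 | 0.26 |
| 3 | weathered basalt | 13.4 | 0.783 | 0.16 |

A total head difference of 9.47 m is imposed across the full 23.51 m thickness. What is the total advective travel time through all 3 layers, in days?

With flow normal to the layers, continuity requires the same specific discharge q through every layer.
Σ(b_i/K_i) = 7.33/0.126 + 2.78/6.40 + 13.4/0.783 = 75.72 d.
q = Δh / Σ(b_i/K_i) = 9.47 / 75.72 = 0.1251 m/day.
In each layer the seepage velocity is v_i = q/n_i, so the layer transit time is t_i = b_i·n_i / q:
  layer 1 (fractured sandstone): t_1 = 7.33 × 0.17 / 0.1251 = 9.964 d
  layer 2 (medium sand): t_2 = 2.78 × 0.26 / 0.1251 = 5.780 d
  layer 3 (weathered basalt): t_3 = 13.4 × 0.16 / 0.1251 = 17.14 d
Total t = Σ t_i = 32.89 days.

32.9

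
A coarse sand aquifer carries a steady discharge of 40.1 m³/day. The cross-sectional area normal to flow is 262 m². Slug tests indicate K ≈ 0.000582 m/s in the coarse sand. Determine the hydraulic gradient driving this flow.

0.00304

Convert K: 0.000582 m/s × 86400 = 50.28 m/day.
From Q = K·A·i, i = Q / (K·A) = 40.1 / (50.28 × 262.0) = 0.003044.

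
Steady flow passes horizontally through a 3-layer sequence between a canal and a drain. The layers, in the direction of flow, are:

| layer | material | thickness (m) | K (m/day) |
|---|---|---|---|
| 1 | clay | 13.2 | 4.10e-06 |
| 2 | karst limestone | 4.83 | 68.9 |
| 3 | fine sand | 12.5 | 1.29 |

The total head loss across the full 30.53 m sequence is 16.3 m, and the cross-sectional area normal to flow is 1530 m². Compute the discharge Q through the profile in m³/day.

Flow is perpendicular to layering, so the layers act in series and the equivalent K is the thickness-weighted harmonic mean.
Total thickness L = 13.2 + 4.83 + 12.5 = 30.53 m.
Σ(b_i/K_i) = 13.2/4.10e-06 + 4.83/68.9 + 12.5/1.29 = 3.220e+06 d.
K_eq = L / Σ(b_i/K_i) = 30.53 / 3.220e+06 = 9.483e-06 m/day.
Q = K_eq · A · (Δh/L) = 9.483e-06 × 1530 × (16.3/30.53) = 0.007746 m³/day.

0.00775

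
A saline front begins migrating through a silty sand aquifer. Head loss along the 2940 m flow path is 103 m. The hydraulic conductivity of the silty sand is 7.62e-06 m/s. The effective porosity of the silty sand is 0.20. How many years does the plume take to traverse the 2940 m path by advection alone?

69.8

Convert K: 7.62e-06 m/s × 86400 = 0.6584 m/day.
Hydraulic gradient i = Δh / L = 103 / 2940 = 0.03503.
Darcy flux q = K · i = 0.6584 × 0.03503 = 0.02307 m/day.
Seepage velocity v = q / n_e = 0.02307 / 0.20 = 0.1153 m/day.
Travel time t = L / v = 2940 / 0.1153 = 25493 days = 69.80 years.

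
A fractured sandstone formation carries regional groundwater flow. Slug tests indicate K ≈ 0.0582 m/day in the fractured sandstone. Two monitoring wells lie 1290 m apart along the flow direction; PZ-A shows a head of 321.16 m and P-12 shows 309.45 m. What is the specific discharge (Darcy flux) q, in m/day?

0.000528

Hydraulic gradient i = (321.16 − 309.45) / 1290 = 11.71 / 1290 = 0.009078.
Specific discharge q = K · i = 0.05820 × 0.009078 = 0.0005283 m/day.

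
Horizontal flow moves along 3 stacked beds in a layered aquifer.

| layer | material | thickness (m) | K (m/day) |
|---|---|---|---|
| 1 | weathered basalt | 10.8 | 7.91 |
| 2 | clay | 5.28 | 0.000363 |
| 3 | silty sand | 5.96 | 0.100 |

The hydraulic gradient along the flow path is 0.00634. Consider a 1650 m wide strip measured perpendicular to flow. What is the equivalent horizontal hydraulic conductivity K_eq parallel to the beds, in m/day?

3.90

Flow is parallel to layering, so each bed carries its own Darcy discharge and the transmissivities add.
Σ(K_i·b_i) = 7.91×10.8 + 0.000363×5.28 + 0.100×5.96 = 86.03 m²/day.
Total thickness b = 22.04 m, so K_eq = Σ(K_i·b_i)/b = 3.903 m/day.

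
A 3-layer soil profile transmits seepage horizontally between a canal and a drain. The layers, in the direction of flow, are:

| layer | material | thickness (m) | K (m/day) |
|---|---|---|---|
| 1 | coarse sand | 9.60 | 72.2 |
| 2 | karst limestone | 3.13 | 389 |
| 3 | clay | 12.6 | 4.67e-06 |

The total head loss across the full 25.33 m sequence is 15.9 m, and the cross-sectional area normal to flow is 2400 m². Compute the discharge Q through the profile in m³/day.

Flow is perpendicular to layering, so the layers act in series and the equivalent K is the thickness-weighted harmonic mean.
Total thickness L = 9.60 + 3.13 + 12.6 = 25.33 m.
Σ(b_i/K_i) = 9.60/72.2 + 3.13/389 + 12.6/4.67e-06 = 2.698e+06 d.
K_eq = L / Σ(b_i/K_i) = 25.33 / 2.698e+06 = 9.388e-06 m/day.
Q = K_eq · A · (Δh/L) = 9.388e-06 × 2400 × (15.9/25.33) = 0.01414 m³/day.

0.0141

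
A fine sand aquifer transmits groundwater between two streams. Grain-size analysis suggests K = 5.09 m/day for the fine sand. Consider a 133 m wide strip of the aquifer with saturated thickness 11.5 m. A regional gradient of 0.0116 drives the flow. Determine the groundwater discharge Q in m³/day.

Cross-sectional area A = 133 × 11.5 = 1530 m².
Hydraulic gradient i = 0.0116.
Darcy's law: Q = K · A · i = 5.090 × 1530 × 0.01160 = 90.31 m³/day.

90.3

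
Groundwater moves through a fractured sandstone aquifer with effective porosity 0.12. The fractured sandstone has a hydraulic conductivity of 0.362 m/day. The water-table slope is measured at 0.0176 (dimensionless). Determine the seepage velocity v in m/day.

Hydraulic gradient i = 0.0176.
Darcy flux q = K · i = 0.3620 × 0.01760 = 0.006371 m/day.
Seepage velocity v = q / n_e = 0.006371 / 0.12 = 0.05309 m/day.

0.0531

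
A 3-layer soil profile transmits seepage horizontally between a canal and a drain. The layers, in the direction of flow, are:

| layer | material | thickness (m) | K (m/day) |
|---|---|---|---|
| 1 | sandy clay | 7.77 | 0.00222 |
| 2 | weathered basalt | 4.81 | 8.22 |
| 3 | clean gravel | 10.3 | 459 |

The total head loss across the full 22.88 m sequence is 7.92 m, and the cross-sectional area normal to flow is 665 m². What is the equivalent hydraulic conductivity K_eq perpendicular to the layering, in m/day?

Flow is perpendicular to layering, so the layers act in series and the equivalent K is the thickness-weighted harmonic mean.
Total thickness L = 7.77 + 4.81 + 10.3 = 22.88 m.
Σ(b_i/K_i) = 7.77/0.00222 + 4.81/8.22 + 10.3/459 = 3501 d.
K_eq = L / Σ(b_i/K_i) = 22.88 / 3501 = 0.006536 m/day.

0.00654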